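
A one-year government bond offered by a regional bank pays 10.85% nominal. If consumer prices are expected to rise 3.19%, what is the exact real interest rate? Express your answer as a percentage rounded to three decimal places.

7.423%

By the Fisher relation, 1 + r = (1 + i)/(1 + π).
1 + r = 1.10850 / 1.03190 = 1.074232
r = 1.074232 − 1 = 7.4232%, i.e. 7.423%.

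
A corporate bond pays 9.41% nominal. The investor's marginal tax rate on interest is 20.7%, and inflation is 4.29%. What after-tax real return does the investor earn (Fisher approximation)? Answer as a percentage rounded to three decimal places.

After-tax nominal return = 9.41% × (1 − 0.207) = 7.46213%.
r ≈ 7.46213% − 4.29% → 3.172%.

3.172%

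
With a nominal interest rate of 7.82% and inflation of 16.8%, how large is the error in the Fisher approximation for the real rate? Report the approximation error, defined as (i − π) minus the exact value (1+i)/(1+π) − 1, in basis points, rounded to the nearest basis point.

Approximate: r ≈ 7.820% − 16.800% = -8.9800%
Exact: (1 + 0.0782)/(1 + 0.1680) − 1 = -7.6884%
Error = -8.9800% − (-7.6884%) = -1.2916% → -129 basis points.

-129 basis points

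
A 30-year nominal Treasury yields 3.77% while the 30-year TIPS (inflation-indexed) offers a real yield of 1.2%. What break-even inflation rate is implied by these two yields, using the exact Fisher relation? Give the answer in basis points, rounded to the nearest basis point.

(1 + π) = (1 + i)/(1 + r) = 1.03770 / 1.01200 = 1.025395
Break-even inflation = 1.025395 − 1 → 254 basis points.

254 basis points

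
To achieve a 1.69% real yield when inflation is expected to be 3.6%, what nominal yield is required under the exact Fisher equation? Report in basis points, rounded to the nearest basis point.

535 basis points

(1 + i) = (1 + r)(1 + π) = 1.01690 × 1.03600 = 1.0535084
i = 1.0535084 − 1, so the required nominal rate is 535 basis points.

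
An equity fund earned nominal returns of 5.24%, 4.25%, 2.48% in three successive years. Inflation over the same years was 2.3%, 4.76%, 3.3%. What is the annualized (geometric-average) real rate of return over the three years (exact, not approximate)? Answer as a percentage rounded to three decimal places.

Nominal growth factor = 1.0524 × 1.0425 × 1.0248 = 1.124335750
Price-level growth factor = 1.0230 × 1.0476 × 1.0330 = 1.107060728
Real growth factor = 1.124335750 / 1.107060728 = 1.015604403
Annualized real rate = 1.015604403^(1/3) − 1 = 0.51746% → 0.517%.

0.517%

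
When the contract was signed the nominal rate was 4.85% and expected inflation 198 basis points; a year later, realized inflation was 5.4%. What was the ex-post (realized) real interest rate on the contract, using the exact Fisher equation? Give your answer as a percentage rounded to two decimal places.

Ex-post: (1 + 0.0485)/(1 + 0.0540) − 1 = -0.5218%
So the realized real rate is -0.52%.

-0.52%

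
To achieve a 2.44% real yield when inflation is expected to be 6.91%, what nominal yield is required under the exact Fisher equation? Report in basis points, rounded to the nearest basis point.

(1 + i) = (1 + r)(1 + π) = 1.02440 × 1.06910 = 1.09518604
i = 1.09518604 − 1, so the required nominal rate is 952 basis points.

952 basis points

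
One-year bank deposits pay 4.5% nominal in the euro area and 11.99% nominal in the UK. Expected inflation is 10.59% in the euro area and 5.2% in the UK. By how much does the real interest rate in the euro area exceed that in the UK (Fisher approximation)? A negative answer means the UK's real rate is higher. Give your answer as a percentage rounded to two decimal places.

The euro area: 4.5% − 10.59% = -6.090%
The UK: 11.99% − 5.2% = 6.790%
Differential = -12.880% → -12.88%.

-12.88%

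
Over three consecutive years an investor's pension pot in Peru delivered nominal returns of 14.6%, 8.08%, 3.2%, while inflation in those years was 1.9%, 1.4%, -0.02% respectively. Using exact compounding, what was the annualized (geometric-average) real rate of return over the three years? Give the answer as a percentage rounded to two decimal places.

7.36%

Nominal growth factor = 1.1460 × 1.0808 × 1.0320 = 1.27823190
Price-level growth factor = 1.0190 × 1.0140 × 0.9998 = 1.03305935
Real growth factor = 1.27823190 / 1.03305935 = 1.23732669
Annualized real rate = 1.23732669^(1/3) − 1 = 7.3564% → 7.36%.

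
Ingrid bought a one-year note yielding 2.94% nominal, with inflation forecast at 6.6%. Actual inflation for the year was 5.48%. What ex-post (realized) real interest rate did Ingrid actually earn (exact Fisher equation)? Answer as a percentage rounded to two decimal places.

Ex-post: (1 + 0.0294)/(1 + 0.0548) − 1 = -2.4080%
So the realized real rate is -2.41%.

-2.41%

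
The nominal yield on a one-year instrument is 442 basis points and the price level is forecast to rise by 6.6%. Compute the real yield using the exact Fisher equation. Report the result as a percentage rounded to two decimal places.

By the Fisher identity, 1 + r = (1 + i)/(1 + π).
1 + r = 1.04420 / 1.06600 = 0.9795497
r = 0.9795497 − 1 = -2.04503%, i.e. -2.05%.

-2.05%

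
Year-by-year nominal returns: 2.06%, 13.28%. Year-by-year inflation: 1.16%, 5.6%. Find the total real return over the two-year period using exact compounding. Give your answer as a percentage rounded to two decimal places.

8.23%

Nominal growth factor = 1.0206 × 1.1328 = 1.156136
Price-level growth factor = 1.0116 × 1.0560 = 1.068250
Real growth factor = 1.156136 / 1.068250 = 1.082271
Total real return = 1.082271 − 1 → 8.23%.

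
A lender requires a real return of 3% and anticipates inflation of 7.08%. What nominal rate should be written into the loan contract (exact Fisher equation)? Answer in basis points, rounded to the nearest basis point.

(1 + i) = (1 + r)(1 + π) = 1.03000 × 1.07080 = 1.102924
i = 1.102924 − 1, so the required nominal rate is 1029 basis points.

1029 basis points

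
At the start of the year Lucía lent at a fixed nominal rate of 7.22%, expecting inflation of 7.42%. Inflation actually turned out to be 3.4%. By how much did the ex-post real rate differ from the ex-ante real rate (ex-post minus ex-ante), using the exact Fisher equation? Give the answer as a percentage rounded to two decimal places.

3.88%

Ex-ante: (1 + 0.0722)/(1 + 0.0742) − 1 = -0.1862%
Ex-post: (1 + 0.0722)/(1 + 0.0340) − 1 = 3.6944%
Difference (ex-post − ex-ante) = 3.8806% → 3.88%.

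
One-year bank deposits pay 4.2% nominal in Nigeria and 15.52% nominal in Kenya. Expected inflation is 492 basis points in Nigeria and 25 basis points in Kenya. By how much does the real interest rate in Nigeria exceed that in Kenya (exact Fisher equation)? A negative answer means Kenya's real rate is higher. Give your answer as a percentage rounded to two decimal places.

-15.92%

Nigeria: (1 + 0.0420)/(1 + 0.0492) − 1 = -0.6862%
Kenya: (1 + 0.1552)/(1 + 0.0025) − 1 = 15.2319%
Differential = -0.6862% − 15.2319% = -15.9182% → -15.92%.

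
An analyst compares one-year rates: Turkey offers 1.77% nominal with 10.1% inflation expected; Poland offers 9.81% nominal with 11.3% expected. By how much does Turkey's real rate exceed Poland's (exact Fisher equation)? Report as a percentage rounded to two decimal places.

-6.23%

Turkey: (1 + 0.0177)/(1 + 0.1010) − 1 = -7.5658%
Poland: (1 + 0.0981)/(1 + 0.1130) − 1 = -1.3387%
Differential = -7.5658% − (-1.3387%) = -6.2271% → -6.23%.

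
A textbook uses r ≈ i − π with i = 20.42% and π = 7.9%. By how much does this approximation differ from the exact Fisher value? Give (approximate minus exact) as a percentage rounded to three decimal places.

Approximate: r ≈ 20.420% − 7.900% = 12.5200%
Exact: (1 + 0.2042)/(1 + 0.0790) − 1 = 11.6033%
Error = 12.5200% − 11.6033% = 0.9167% → 0.917%.

0.917%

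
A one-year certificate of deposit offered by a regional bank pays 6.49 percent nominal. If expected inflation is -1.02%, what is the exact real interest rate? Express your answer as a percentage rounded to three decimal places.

7.587%

By the Fisher equation, 1 + r = (1 + i)/(1 + π).
1 + r = 1.06490 / 0.98980 = 1.075874
r = 1.075874 − 1 = 7.5874%, i.e. 7.587%.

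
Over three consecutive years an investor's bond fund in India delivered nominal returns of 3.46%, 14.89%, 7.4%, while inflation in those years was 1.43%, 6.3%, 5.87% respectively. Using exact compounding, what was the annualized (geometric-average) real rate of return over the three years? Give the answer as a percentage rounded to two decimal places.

Nominal growth factor = 1.0346 × 1.1489 × 1.0740 = 1.27661218
Price-level growth factor = 1.0143 × 1.0630 × 1.0587 = 1.14149129
Real growth factor = 1.27661218 / 1.14149129 = 1.11837225
Annualized real rate = 1.11837225^(1/3) − 1 = 3.7995% → 3.80%.

3.80%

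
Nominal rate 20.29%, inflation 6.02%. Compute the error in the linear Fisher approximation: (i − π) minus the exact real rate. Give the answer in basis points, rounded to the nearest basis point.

Approximate: r ≈ 20.290% − 6.020% = 14.2700%
Exact: (1 + 0.2029)/(1 + 0.0602) − 1 = 13.4597%
Error = 14.2700% − 13.4597% = 0.8103% → 81 basis points.

81 basis points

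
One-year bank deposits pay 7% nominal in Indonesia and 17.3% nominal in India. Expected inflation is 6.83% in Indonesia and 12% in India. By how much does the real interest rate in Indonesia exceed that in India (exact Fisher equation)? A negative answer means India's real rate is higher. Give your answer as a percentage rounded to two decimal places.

Indonesia: (1 + 0.0700)/(1 + 0.0683) − 1 = 0.1591%
India: (1 + 0.1730)/(1 + 0.1200) − 1 = 4.7321%
Differential = 0.1591% − 4.7321% = -4.5730% → -4.57%.

-4.57%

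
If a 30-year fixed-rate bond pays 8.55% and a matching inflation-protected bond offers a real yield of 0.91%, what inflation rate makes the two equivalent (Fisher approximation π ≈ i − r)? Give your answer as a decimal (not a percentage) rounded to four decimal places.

π ≈ i − r = 8.55% − 0.91% → 0.0764.

0.0764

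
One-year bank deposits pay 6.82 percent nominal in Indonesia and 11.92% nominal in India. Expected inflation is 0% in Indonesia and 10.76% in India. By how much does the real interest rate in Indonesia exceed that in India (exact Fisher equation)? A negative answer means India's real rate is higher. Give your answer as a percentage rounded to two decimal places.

Indonesia: (1 + 0.0682)/(1 + 0.0000) − 1 = 6.8200%
India: (1 + 0.1192)/(1 + 0.1076) − 1 = 1.0473%
Differential = 6.8200% − 1.0473% = 5.7727% → 5.77%.

5.77%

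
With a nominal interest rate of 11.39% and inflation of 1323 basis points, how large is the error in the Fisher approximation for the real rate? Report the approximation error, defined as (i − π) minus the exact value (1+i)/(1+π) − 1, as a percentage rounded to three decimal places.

Approximate: r ≈ 11.390% − 13.230% = -1.8400%
Exact: (1 + 0.1139)/(1 + 0.1323) − 1 = -1.6250%
Error = -1.8400% − (-1.6250%) = -0.2150% → -0.215%.

-0.215%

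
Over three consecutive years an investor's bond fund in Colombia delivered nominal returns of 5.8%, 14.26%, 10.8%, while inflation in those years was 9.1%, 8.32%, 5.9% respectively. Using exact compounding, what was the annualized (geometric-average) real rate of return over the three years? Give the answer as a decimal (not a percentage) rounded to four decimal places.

0.0229

Compound the nominal returns: 1.0580 × 1.1426 × 1.1080 = 1.33942885.
Compound inflation: 1.0910 × 1.0832 × 1.0590 = 1.25149570.
Deflate: 1.33942885 / 1.25149570 = 1.07026244.
Annualized real rate = 1.07026244^(1/3) − 1 = 2.2893% → 0.0229.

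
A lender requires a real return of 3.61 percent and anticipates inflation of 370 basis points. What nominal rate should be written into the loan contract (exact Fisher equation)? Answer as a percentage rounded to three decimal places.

(1 + i) = (1 + r)(1 + π) = 1.03610 × 1.03700 = 1.0744357
i = 1.0744357 − 1, so the required nominal rate is 7.444%.

7.444%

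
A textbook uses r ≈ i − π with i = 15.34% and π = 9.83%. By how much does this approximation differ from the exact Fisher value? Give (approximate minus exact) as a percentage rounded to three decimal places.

0.493%

Approximate: r ≈ 15.340% − 9.830% = 5.5100%
Exact: (1 + 0.1534)/(1 + 0.0983) − 1 = 5.0168%
Error = 5.5100% − 5.0168% = 0.4932% → 0.493%.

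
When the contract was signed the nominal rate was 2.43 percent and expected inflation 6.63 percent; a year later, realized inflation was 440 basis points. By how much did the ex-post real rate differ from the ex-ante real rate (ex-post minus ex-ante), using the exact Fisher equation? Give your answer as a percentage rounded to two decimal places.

Ex-ante: (1 + 0.0243)/(1 + 0.0663) − 1 = -3.9389%
Ex-post: (1 + 0.0243)/(1 + 0.0440) − 1 = -1.8870%
Difference (ex-post − ex-ante) = 2.0519% → 2.05%.

2.05%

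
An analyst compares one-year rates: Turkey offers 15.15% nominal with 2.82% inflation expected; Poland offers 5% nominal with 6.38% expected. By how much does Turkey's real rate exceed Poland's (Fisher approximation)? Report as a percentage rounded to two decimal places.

Turkey: 15.15% − 2.82% = 12.330%
Poland: 5% − 6.38% = -1.380%
Differential = 13.710% → 13.71%.

13.71%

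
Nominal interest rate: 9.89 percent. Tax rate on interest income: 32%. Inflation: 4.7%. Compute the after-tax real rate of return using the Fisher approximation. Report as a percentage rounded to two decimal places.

After-tax nominal return = 9.89% × (1 − 0.32) = 6.7252%.
r ≈ 6.7252% − 4.7% → 2.03%.

2.03%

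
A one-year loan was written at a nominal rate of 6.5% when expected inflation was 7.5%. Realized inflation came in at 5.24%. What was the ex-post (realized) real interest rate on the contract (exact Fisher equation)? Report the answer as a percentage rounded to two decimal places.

1.20%

Ex-post: (1 + 0.0650)/(1 + 0.0524) − 1 = 1.1973%
So the realized real rate is 1.20%.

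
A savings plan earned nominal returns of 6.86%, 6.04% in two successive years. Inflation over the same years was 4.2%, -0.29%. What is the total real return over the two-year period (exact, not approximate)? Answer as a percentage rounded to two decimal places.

9.06%

Compound the nominal returns: 1.0686 × 1.0604 = 1.133143.
Compound inflation: 1.0420 × 0.9971 = 1.038978.
Deflate: 1.133143 / 1.038978 = 1.090633.
Total real return = 1.090633 − 1 → 9.06%.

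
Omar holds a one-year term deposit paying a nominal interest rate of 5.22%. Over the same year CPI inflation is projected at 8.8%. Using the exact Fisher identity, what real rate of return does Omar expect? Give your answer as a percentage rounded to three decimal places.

-3.290%

1 + r = 1.05220 / 1.08800 = 0.967096
r = 0.967096 − 1 = -3.2904%, i.e. -3.290%.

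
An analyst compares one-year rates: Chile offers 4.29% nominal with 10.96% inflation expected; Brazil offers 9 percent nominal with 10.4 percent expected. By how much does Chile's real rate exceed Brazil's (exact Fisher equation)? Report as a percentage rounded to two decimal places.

-4.74%

Chile: (1 + 0.0429)/(1 + 0.1096) − 1 = -6.0112%
Brazil: (1 + 0.0900)/(1 + 0.1040) − 1 = -1.2681%
Differential = -6.0112% − (-1.2681%) = -4.7431% → -4.74%.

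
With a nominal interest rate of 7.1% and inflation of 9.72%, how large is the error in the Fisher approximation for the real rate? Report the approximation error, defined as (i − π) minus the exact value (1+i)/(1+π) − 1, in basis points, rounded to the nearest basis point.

-23 basis points

Approximate: r ≈ 7.100% − 9.720% = -2.6200%
Exact: (1 + 0.0710)/(1 + 0.0972) − 1 = -2.3879%
Error = -2.6200% − (-2.3879%) = -0.2321% → -23 basis points.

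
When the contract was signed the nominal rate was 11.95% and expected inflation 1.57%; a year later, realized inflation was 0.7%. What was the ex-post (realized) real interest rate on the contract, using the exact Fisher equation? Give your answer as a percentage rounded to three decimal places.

11.172%

Ex-post: (1 + 0.1195)/(1 + 0.0070) − 1 = 11.1718%
So the realized real rate is 11.172%.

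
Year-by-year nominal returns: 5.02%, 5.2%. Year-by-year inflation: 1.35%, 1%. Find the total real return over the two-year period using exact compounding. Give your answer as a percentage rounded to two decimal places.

7.93%

Compound the nominal returns: 1.0502 × 1.0520 = 1.104810.
Compound inflation: 1.0135 × 1.0100 = 1.023635.
Deflate: 1.104810 / 1.023635 = 1.079301.
Total real return = 1.079301 − 1 → 7.93%.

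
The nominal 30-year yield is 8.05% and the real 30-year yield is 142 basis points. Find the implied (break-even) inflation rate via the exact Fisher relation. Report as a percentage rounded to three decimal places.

6.537%

(1 + π) = (1 + i)/(1 + r) = 1.08050 / 1.01420 = 1.065372
Break-even inflation = 1.065372 − 1 → 6.537%.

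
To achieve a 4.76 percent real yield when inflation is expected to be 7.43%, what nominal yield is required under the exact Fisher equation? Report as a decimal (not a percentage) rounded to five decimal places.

0.12544

(1 + i) = (1 + r)(1 + π) = 1.04760 × 1.07430 = 1.12543668
i = 1.12543668 − 1, so the required nominal rate is 0.12544.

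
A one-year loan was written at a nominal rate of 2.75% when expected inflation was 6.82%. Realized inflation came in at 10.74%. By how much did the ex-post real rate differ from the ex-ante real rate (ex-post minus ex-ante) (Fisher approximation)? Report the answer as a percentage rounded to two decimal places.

-3.92%

Ex-ante: 2.75% − 6.82% = -4.070%
Ex-post: 2.75% − 10.74% = -7.990%
Difference (ex-post − ex-ante) = -3.9200% → -3.92%.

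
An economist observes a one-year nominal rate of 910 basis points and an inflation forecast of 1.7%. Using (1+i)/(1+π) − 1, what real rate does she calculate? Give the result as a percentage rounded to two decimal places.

7.28%

1 + r = 1.09100 / 1.01700 = 1.072763
r = 1.072763 − 1 = 7.2763%, i.e. 7.28%.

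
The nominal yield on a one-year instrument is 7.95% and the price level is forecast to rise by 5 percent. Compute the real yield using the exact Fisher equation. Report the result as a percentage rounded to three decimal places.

2.810%

By the Fisher relation, 1 + r = (1 + i)/(1 + π).
1 + r = 1.07950 / 1.05000 = 1.0280952
r = 1.0280952 − 1 = 2.80952%, i.e. 2.810%.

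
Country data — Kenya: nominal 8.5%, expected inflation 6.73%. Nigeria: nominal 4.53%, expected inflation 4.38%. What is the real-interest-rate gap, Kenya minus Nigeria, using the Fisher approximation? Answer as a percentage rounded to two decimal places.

1.62%

Kenya: 8.5% − 6.73% = 1.770%
Nigeria: 4.53% − 4.38% = 0.150%
Differential = 1.620% → 1.62%.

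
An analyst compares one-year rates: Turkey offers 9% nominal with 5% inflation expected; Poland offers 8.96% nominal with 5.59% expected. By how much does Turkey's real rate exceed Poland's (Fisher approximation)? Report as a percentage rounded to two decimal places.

Turkey: 9% − 5% = 4.000%
Poland: 8.96% − 5.59% = 3.370%
Differential = 0.630% → 0.63%.

0.63%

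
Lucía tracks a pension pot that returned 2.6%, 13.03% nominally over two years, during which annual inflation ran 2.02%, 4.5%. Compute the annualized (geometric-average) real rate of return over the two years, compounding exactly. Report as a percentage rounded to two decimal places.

Nominal growth factor = 1.0260 × 1.1303 = 1.15968780
Price-level growth factor = 1.0202 × 1.0450 = 1.06610900
Real growth factor = 1.15968780 / 1.06610900 = 1.08777602
Annualized real rate = 1.08777602^(1/2) − 1 = 4.2965% → 4.30%.

4.30%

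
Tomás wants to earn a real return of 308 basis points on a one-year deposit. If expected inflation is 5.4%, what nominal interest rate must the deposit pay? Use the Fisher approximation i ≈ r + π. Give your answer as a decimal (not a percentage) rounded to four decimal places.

0.0848

i ≈ r + π = 3.08% + 5.4% = 0.0848.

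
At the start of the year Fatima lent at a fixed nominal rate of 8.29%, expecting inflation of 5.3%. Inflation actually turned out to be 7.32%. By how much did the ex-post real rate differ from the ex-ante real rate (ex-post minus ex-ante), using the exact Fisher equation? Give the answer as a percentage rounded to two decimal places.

Ex-ante: (1 + 0.0829)/(1 + 0.0530) − 1 = 2.8395%
Ex-post: (1 + 0.0829)/(1 + 0.0732) − 1 = 0.9038%
Difference (ex-post − ex-ante) = -1.9357% → -1.94%.

-1.94%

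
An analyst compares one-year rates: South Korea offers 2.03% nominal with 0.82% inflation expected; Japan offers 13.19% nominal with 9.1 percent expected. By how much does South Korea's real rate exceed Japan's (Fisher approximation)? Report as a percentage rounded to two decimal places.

-2.88%

South Korea: 2.03% − 0.82% = 1.210%
Japan: 13.19% − 9.1% = 4.090%
Differential = -2.880% → -2.88%.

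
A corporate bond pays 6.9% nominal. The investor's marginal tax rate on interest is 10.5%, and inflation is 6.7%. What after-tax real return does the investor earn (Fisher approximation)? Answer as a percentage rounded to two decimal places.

After-tax nominal return = 6.9% × (1 − 0.105) = 6.1755%.
r ≈ 6.1755% − 6.7% → -0.52%.

-0.52%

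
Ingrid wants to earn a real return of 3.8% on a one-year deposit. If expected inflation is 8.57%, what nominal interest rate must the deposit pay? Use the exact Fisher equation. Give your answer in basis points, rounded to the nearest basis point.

1270 basis points

(1 + i) = (1 + r)(1 + π) = 1.03800 × 1.08570 = 1.1269566
i = 1.1269566 − 1, so the required nominal rate is 1270 basis points.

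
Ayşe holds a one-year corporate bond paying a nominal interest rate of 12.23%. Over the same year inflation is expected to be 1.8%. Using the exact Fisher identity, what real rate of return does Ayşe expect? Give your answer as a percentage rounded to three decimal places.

10.246%

By the Fisher identity, 1 + r = (1 + i)/(1 + π).
1 + r = 1.12230 / 1.01800 = 1.102456
r = 1.102456 − 1 = 10.2456%, i.e. 10.246%.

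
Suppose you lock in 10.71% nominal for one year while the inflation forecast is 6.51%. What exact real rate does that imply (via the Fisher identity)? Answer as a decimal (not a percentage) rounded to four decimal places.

1 + r = 1.10710 / 1.06510 = 1.039433
r = 1.039433 − 1 = 3.9433%, i.e. 0.0394.

0.0394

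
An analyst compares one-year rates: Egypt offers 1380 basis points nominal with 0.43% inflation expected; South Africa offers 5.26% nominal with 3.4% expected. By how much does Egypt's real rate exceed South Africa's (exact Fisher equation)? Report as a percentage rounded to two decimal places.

11.51%

Egypt: (1 + 0.1380)/(1 + 0.0043) − 1 = 13.3128%
South Africa: (1 + 0.0526)/(1 + 0.0340) − 1 = 1.7988%
Differential = 13.3128% − 1.7988% = 11.5139% → 11.51%.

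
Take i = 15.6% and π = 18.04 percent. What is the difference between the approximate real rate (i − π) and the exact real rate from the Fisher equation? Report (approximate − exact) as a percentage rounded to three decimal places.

Approximate: r ≈ 15.600% − 18.040% = -2.4400%
Exact: (1 + 0.1560)/(1 + 0.1804) − 1 = -2.0671%
Error = -2.4400% − (-2.0671%) = -0.3729% → -0.373%.

-0.373%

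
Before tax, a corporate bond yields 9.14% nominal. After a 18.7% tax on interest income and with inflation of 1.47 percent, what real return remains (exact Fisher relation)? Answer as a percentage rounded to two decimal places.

After-tax nominal return = 9.14% × (1 − 0.187) = 7.43082%.
1 + r = 1.0743082 / 1.01470 = 1.058745
After-tax real rate = 1.058745 − 1 → 5.87%.

5.87%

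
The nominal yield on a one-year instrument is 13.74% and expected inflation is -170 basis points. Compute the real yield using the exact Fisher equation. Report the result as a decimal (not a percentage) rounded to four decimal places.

0.1571

1 + r = 1.13740 / 0.98300 = 1.157070
r = 1.157070 − 1 = 15.7070%, i.e. 0.1571.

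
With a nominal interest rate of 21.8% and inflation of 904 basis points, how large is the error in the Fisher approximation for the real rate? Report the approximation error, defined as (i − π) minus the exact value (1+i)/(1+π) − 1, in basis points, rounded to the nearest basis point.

106 basis points

Approximate: r ≈ 21.800% − 9.040% = 12.7600%
Exact: (1 + 0.2180)/(1 + 0.0904) − 1 = 11.7021%
Error = 12.7600% − 11.7021% = 1.0579% → 106 basis points.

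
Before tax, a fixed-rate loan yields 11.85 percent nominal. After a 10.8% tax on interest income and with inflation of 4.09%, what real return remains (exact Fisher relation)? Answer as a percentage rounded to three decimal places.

6.226%

After-tax nominal return = 11.85% × (1 − 0.108) = 10.5702%.
1 + r = 1.105702 / 1.04090 = 1.062256
After-tax real rate = 1.062256 − 1 → 6.226%.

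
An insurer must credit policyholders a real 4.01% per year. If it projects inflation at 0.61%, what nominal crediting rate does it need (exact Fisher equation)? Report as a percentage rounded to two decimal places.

(1 + i) = (1 + r)(1 + π) = 1.04010 × 1.00610 = 1.04644461
i = 1.04644461 − 1, so the required nominal rate is 4.64%.

4.64%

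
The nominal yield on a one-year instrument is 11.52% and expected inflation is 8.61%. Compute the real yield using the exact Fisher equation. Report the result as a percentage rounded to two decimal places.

2.68%

1 + r = 1.11520 / 1.08610 = 1.026793
r = 1.026793 − 1 = 2.6793%, i.e. 2.68%.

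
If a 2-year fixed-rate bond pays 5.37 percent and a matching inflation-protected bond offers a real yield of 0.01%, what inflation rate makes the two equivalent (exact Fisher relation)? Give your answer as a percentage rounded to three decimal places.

5.359%

(1 + π) = (1 + i)/(1 + r) = 1.05370 / 1.00010 = 1.0535946
Break-even inflation = 1.0535946 − 1 → 5.359%.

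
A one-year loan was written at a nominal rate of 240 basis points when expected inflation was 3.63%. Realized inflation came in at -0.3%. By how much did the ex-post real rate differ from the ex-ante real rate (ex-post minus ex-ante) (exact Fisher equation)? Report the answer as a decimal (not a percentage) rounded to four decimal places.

0.0390

Ex-ante: (1 + 0.0240)/(1 + 0.0363) − 1 = -1.18691%
Ex-post: (1 + 0.0240)/(1 − 0.0030) − 1 = 2.70812%
Difference (ex-post − ex-ante) = 3.89504% → 0.0390.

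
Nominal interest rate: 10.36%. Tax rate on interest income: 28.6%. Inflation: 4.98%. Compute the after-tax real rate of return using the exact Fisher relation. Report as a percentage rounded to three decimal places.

After-tax nominal return = 10.36% × (1 − 0.286) = 7.39704%.
1 + r = 1.0739704 / 1.04980 = 1.023024
After-tax real rate = 1.023024 − 1 → 2.302%.

2.302%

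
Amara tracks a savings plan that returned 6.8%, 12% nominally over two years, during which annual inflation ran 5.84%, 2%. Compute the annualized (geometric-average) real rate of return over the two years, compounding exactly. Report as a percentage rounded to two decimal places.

Nominal growth factor = 1.0680 × 1.1200 = 1.19616000
Price-level growth factor = 1.0584 × 1.0200 = 1.07956800
Real growth factor = 1.19616000 / 1.07956800 = 1.10799876
Annualized real rate = 1.10799876^(1/2) − 1 = 5.2615% → 5.26%.

5.26%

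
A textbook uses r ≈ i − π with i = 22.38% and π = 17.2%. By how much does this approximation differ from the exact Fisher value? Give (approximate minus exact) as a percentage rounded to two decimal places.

0.76%

Approximate: r ≈ 22.380% − 17.200% = 5.1800%
Exact: (1 + 0.2238)/(1 + 0.1720) − 1 = 4.4198%
Error = 5.1800% − 4.4198% = 0.7602% → 0.76%.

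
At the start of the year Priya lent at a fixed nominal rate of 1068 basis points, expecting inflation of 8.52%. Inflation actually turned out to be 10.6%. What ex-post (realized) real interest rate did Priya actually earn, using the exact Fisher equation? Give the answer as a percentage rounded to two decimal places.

0.07%

Ex-post: (1 + 0.1068)/(1 + 0.1060) − 1 = 0.0723%
So the realized real rate is 0.07%.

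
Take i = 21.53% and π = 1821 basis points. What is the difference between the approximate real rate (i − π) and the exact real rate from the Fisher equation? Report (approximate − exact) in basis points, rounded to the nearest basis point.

51 basis points

Approximate: r ≈ 21.530% − 18.210% = 3.3200%
Exact: (1 + 0.2153)/(1 + 0.1821) − 1 = 2.8086%
Error = 3.3200% − 2.8086% = 0.5114% → 51 basis points.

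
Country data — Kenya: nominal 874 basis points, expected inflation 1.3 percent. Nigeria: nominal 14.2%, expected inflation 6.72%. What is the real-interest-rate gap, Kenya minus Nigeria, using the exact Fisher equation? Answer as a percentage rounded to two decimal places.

0.34%

Kenya: (1 + 0.0874)/(1 + 0.0130) − 1 = 7.3445%
Nigeria: (1 + 0.1420)/(1 + 0.0672) − 1 = 7.0090%
Differential = 7.3445% − 7.0090% = 0.3355% → 0.34%.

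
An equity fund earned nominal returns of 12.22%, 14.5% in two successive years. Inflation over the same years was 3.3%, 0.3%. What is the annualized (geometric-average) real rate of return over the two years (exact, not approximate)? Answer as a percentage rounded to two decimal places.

11.36%

Nominal growth factor = 1.1222 × 1.1450 = 1.28491900
Price-level growth factor = 1.0330 × 1.0030 = 1.03609900
Real growth factor = 1.28491900 / 1.03609900 = 1.24015080
Annualized real rate = 1.24015080^(1/2) − 1 = 11.3621% → 11.36%.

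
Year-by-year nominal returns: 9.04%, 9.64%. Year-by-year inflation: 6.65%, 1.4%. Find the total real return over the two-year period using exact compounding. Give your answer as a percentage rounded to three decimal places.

10.549%

Compound the nominal returns: 1.0904 × 1.0964 = 1.195515.
Compound inflation: 1.0665 × 1.0140 = 1.081431.
Deflate: 1.195515 / 1.081431 = 1.105493.
Total real return = 1.105493 − 1 → 10.549%.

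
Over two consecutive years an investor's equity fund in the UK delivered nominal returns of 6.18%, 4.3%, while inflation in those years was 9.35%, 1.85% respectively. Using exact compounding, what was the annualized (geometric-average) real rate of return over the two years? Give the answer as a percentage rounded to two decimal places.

-0.28%

Compound the nominal returns: 1.0618 × 1.0430 = 1.10745740.
Compound inflation: 1.0935 × 1.0185 = 1.11372975.
Deflate: 1.10745740 / 1.11372975 = 0.99436816.
Annualized real rate = 0.99436816^(1/2) − 1 = -0.2820% → -0.28%.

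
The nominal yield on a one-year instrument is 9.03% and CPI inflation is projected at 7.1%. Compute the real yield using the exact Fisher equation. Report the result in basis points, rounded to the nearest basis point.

1 + r = 1.09030 / 1.07100 = 1.018021
r = 1.018021 − 1 = 1.8021%, i.e. 180 basis points.

180 basis points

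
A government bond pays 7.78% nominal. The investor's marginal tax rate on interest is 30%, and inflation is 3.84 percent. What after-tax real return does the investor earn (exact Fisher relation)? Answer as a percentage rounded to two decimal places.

After-tax nominal return = 7.78% × (1 − 0.3) = 5.4460%.
1 + r = 1.05446 / 1.03840 = 1.015466
After-tax real rate = 1.015466 − 1 → 1.55%.

1.55%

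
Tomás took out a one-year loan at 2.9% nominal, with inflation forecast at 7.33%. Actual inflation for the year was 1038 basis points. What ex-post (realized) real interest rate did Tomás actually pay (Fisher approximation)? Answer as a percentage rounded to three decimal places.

Ex-post: 2.9% − 10.38% = -7.480%
So the realized real rate is -7.480%.

-7.480%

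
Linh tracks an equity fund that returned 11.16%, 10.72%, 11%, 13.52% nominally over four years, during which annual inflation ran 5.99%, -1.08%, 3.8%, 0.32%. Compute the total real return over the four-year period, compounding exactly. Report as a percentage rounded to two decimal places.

42.05%

Nominal growth factor = 1.1116 × 1.1072 × 1.1100 × 1.1352 = 1.550851
Price-level growth factor = 1.0599 × 0.9892 × 1.0380 × 1.0032 = 1.091777
Real growth factor = 1.550851 / 1.091777 = 1.420483
Total real return = 1.420483 − 1 → 42.05%.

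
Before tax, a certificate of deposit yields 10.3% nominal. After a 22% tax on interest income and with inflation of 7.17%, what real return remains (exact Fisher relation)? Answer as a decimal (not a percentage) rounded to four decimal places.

After-tax nominal return = 10.3% × (1 − 0.22) = 8.0340%.
1 + r = 1.08034 / 1.07170 = 1.008062
After-tax real rate = 1.008062 − 1 → 0.0081.

0.0081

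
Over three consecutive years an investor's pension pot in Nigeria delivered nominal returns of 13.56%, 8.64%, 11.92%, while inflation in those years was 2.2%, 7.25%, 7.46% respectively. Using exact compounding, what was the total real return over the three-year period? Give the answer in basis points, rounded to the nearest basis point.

Nominal growth factor = 1.1356 × 1.0864 × 1.1192 = 1.380775
Price-level growth factor = 1.0220 × 1.0725 × 1.0746 = 1.177864
Real growth factor = 1.380775 / 1.177864 = 1.172270
Total real return = 1.172270 − 1 → 1723 basis points.

1723 basis points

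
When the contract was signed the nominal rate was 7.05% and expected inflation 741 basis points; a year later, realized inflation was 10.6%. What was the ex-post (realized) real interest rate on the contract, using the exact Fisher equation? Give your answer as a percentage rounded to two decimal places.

Ex-post: (1 + 0.0705)/(1 + 0.1060) − 1 = -3.2098%
So the realized real rate is -3.21%.

-3.21%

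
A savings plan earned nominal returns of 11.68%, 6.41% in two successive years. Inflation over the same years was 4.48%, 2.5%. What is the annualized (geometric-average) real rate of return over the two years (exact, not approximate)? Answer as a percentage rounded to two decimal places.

Nominal growth factor = 1.1168 × 1.0641 = 1.18838688
Price-level growth factor = 1.0448 × 1.0250 = 1.07092000
Real growth factor = 1.18838688 / 1.07092000 = 1.10968782
Annualized real rate = 1.10968782^(1/2) − 1 = 5.3417% → 5.34%.

5.34%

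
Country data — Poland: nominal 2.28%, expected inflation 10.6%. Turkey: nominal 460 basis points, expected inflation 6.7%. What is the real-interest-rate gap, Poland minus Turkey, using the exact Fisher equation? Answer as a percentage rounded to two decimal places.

Poland: (1 + 0.0228)/(1 + 0.1060) − 1 = -7.5226%
Turkey: (1 + 0.0460)/(1 + 0.0670) − 1 = -1.9681%
Differential = -7.5226% − (-1.9681%) = -5.5545% → -5.55%.

-5.55%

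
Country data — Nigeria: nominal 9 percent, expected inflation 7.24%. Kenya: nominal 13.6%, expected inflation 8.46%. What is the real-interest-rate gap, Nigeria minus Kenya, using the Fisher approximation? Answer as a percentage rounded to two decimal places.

Nigeria: 9% − 7.24% = 1.760%
Kenya: 13.6% − 8.46% = 5.140%
Differential = -3.380% → -3.38%.

-3.38%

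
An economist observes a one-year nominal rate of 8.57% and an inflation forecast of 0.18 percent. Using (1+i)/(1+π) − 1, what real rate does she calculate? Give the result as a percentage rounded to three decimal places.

8.375%

By the Fisher equation, 1 + r = (1 + i)/(1 + π).
1 + r = 1.08570 / 1.00180 = 1.083749
r = 1.083749 − 1 = 8.3749%, i.e. 8.375%.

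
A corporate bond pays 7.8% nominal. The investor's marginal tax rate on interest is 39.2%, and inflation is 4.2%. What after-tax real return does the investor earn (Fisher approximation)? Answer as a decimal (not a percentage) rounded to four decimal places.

After-tax nominal return = 7.8% × (1 − 0.392) = 4.7424%.
r ≈ 4.7424% − 4.2% → 0.0054.

0.0054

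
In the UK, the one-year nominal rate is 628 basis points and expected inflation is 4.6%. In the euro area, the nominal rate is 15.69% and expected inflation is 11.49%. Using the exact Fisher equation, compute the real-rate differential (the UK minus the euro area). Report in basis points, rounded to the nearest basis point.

The UK: (1 + 0.0628)/(1 + 0.0460) − 1 = 1.6061%
The euro area: (1 + 0.1569)/(1 + 0.1149) − 1 = 3.7672%
Differential = 1.6061% − 3.7672% = -2.1610% → -216 basis points.

-216 basis points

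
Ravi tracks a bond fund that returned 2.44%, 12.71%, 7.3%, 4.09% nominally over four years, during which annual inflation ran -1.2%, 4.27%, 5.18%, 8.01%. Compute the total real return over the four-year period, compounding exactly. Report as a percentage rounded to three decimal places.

Nominal growth factor = 1.0244 × 1.1271 × 1.0730 × 1.0409 = 1.289558
Price-level growth factor = 0.9880 × 1.0427 × 1.0518 × 1.0801 = 1.170344
Real growth factor = 1.289558 / 1.170344 = 1.101862
Total real return = 1.101862 − 1 → 10.186%.

10.186%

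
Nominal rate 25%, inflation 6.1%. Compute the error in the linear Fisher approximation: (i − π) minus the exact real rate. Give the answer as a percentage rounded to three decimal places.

1.087%

Approximate: r ≈ 25.000% − 6.100% = 18.9000%
Exact: (1 + 0.2500)/(1 + 0.0610) − 1 = 17.8134%
Error = 18.9000% − 17.8134% = 1.0866% → 1.087%.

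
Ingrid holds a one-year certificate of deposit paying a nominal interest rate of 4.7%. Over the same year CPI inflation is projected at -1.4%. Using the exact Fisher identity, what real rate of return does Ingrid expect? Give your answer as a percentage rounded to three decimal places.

6.187%

By the Fisher identity, 1 + r = (1 + i)/(1 + π).
1 + r = 1.04700 / 0.98600 = 1.061866
r = 1.061866 − 1 = 6.1866%, i.e. 6.187%.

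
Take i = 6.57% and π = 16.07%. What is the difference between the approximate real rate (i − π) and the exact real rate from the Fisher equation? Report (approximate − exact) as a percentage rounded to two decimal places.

-1.32%

Approximate: r ≈ 6.570% − 16.070% = -9.5000%
Exact: (1 + 0.0657)/(1 + 0.1607) − 1 = -8.1847%
Error = -9.5000% − (-8.1847%) = -1.3153% → -1.32%.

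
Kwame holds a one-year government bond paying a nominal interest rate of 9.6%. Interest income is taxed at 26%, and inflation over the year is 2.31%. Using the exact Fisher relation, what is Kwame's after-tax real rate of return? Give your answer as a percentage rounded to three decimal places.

4.686%

After-tax nominal return = 9.6% × (1 − 0.26) = 7.1040%.
1 + r = 1.07104 / 1.02310 = 1.046858
After-tax real rate = 1.046858 − 1 → 4.686%.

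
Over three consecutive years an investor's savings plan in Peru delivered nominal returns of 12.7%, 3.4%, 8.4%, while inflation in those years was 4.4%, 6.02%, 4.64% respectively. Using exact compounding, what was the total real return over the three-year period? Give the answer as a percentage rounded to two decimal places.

9.07%

Nominal growth factor = 1.1270 × 1.0340 × 1.0840 = 1.263205
Price-level growth factor = 1.0440 × 1.0602 × 1.0464 = 1.158207
Real growth factor = 1.263205 / 1.158207 = 1.090656
Total real return = 1.090656 − 1 → 9.07%.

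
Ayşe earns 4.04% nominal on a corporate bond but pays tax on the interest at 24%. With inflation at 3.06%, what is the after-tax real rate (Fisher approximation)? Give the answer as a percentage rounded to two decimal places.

After-tax nominal return = 4.04% × (1 − 0.24) = 3.0704%.
r ≈ 3.0704% − 3.06% → 0.01%.

0.01%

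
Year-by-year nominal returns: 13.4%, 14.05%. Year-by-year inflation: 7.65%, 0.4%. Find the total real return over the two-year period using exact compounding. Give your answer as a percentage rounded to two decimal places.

19.66%

Nominal growth factor = 1.1340 × 1.1405 = 1.293327
Price-level growth factor = 1.0765 × 1.0040 = 1.080806
Real growth factor = 1.293327 / 1.080806 = 1.196632
Total real return = 1.196632 − 1 → 19.66%.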